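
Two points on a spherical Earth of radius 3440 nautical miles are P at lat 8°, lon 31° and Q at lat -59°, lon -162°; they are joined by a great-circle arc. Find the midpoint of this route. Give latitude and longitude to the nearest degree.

Convert each endpoint to a unit vector on the sphere (x = cos φ cos λ, y = cos φ sin λ, z = sin φ).
The central angle between the endpoints is δ = arccos(p₁·p₂) ≈ 2.235 rad (128.0°).
Interpolate at f = 1/2 with slerp weights a = sin((1−f)δ)/sin δ ≈ 1.141, b = sin(fδ)/sin δ ≈ 1.141.
p = a·p₁ + b·p₂ ≈ (0.410, 0.401, -0.820); φ = arcsin(p_z) ≈ -55.04°, λ = atan2(p_y, p_x) ≈ 44.34°.

≈ lat -55°, lon 44°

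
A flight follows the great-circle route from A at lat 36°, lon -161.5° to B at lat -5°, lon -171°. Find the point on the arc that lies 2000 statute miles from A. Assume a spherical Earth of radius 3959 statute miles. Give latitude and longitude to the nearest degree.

≈ lat 8°, lon -168°

From cos δ = sin φ₁ sin φ₂ + cos φ₁ cos φ₂ cos Δλ, the central angle is δ ≈ 0.732 rad (42.0°). The total great-circle distance is δ·R ≈ 0.732 × 3959 ≈ 2899 mi, so the target fraction is f = 2000/2899 ≈ 0.690.
Interpolate at f ≈ 0.690 with slerp weights a = sin((1−f)δ)/sin δ ≈ 0.337, b = sin(fδ)/sin δ ≈ 0.724.
p = a·p₁ + b·p₂ ≈ (-0.971, -0.199, 0.135); φ = arcsin(p_z) ≈ 7.75°, λ = atan2(p_y, p_x) ≈ -168.40°.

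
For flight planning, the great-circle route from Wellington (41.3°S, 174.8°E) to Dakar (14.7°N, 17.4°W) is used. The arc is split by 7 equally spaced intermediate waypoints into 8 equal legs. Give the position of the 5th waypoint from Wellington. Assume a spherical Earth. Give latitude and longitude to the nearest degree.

≈ (39°S, 38°W)

From cos δ = sin φ₁ sin φ₂ + cos φ₁ cos φ₂ cos Δλ, the central angle is δ ≈ 2.642 rad (151.4°).
Interpolate at f = 5/8 with slerp weights a = sin((1−f)δ)/sin δ ≈ 1.746, b = sin(fδ)/sin δ ≈ 2.080.
p = a·p₁ + b·p₂ ≈ (0.614, -0.483, -0.624); φ = arcsin(p_z) ≈ -38.63°, λ = atan2(p_y, p_x) ≈ -38.18°.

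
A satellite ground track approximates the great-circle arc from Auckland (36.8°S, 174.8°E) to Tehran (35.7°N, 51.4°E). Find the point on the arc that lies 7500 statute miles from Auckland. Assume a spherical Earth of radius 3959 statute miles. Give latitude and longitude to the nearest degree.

Convert each endpoint to a unit vector on the sphere (x = cos φ cos λ, y = cos φ sin λ, z = sin φ).
The central angle between the endpoints is δ = arccos(p₁·p₂) ≈ 2.357 rad (135.0°). The total great-circle distance is δ·R ≈ 2.357 × 3959 ≈ 9330 mi, so the target fraction is f = 7500/9330 ≈ 0.804.
Interpolate at f ≈ 0.804 with slerp weights a = sin((1−f)δ)/sin δ ≈ 0.631, b = sin(fδ)/sin δ ≈ 1.342.
p = a·p₁ + b·p₂ ≈ (0.176, 0.897, 0.405); φ = arcsin(p_z) ≈ 23.88°, λ = atan2(p_y, p_x) ≈ 78.88°.

≈ 24°N, 79°E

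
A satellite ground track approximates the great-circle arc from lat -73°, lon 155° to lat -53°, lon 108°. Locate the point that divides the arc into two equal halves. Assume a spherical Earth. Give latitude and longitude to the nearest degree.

From cos δ = sin φ₁ sin φ₂ + cos φ₁ cos φ₂ cos Δλ, the central angle is δ ≈ 0.487 rad (27.9°).
Interpolate at f = 1/2 with slerp weights a = sin((1−f)δ)/sin δ ≈ 0.515, b = sin(fδ)/sin δ ≈ 0.515.
p = a·p₁ + b·p₂ ≈ (-0.232, 0.359, -0.904); φ = arcsin(p_z) ≈ -64.71°, λ = atan2(p_y, p_x) ≈ 122.94°.

≈ lat -65°, lon 123°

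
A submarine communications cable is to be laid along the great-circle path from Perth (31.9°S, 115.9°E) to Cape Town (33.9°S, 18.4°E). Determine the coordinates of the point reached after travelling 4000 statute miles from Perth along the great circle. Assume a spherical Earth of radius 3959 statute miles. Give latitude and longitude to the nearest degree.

≈ (42°S, 42°E)

The haversine formula gives a central angle δ ≈ 1.367 rad (78.3°) between the endpoints. The total great-circle distance is δ·R ≈ 1.367 × 3959 ≈ 5410 mi, so the target fraction is f = 4000/5410 ≈ 0.739.
Interpolate at f ≈ 0.739 with slerp weights a = sin((1−f)δ)/sin δ ≈ 0.356, b = sin(fδ)/sin δ ≈ 0.865.
p = a·p₁ + b·p₂ ≈ (0.549, 0.499, -0.671); φ = arcsin(p_z) ≈ -42.12°, λ = atan2(p_y, p_x) ≈ 42.24°.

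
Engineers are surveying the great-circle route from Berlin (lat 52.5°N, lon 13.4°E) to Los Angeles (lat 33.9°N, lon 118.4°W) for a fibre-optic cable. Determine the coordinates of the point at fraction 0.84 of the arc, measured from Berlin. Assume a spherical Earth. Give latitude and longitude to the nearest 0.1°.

From cos δ = sin φ₁ sin φ₂ + cos φ₁ cos φ₂ cos Δλ, the central angle is δ ≈ 1.465 rad (83.9°).
Interpolate at f = 0.84 with slerp weights a = sin((1−f)δ)/sin δ ≈ 0.234, b = sin(fδ)/sin δ ≈ 0.948.
p = a·p₁ + b·p₂ ≈ (-0.236, -0.659, 0.714); φ = arcsin(p_z) ≈ 45.56°, λ = atan2(p_y, p_x) ≈ -109.69°.

≈ lat 45.6°N, lon 109.7°W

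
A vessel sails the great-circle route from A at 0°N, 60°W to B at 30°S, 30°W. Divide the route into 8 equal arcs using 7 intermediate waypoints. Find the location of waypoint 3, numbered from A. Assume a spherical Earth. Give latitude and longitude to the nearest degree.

Write both endpoints as unit vectors p₁, p₂ with components (cos φ cos λ, cos φ sin λ, sin φ).
The central angle between the endpoints is δ = arccos(p₁·p₂) ≈ 0.723 rad (41.4°).
Interpolate at f = 3/8 with slerp weights a = sin((1−f)δ)/sin δ ≈ 0.660, b = sin(fδ)/sin δ ≈ 0.405.
p = a·p₁ + b·p₂ ≈ (0.634, -0.747, -0.202); φ = arcsin(p_z) ≈ -11.68°, λ = atan2(p_y, p_x) ≈ -49.69°.

≈ 12°S, 50°W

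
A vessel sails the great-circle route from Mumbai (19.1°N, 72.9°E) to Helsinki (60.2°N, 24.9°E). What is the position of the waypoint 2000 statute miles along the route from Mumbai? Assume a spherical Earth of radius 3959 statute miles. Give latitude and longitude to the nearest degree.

≈ 44°N, 55°E

From cos δ = sin φ₁ sin φ₂ + cos φ₁ cos φ₂ cos Δλ, the central angle is δ ≈ 0.930 rad (53.3°). The total great-circle distance is δ·R ≈ 0.930 × 3959 ≈ 3680 mi, so the target fraction is f = 2000/3680 ≈ 0.543.
Interpolate at f ≈ 0.543 with slerp weights a = sin((1−f)δ)/sin δ ≈ 0.514, b = sin(fδ)/sin δ ≈ 0.604.
p = a·p₁ + b·p₂ ≈ (0.415, 0.590, 0.692); φ = arcsin(p_z) ≈ 43.80°, λ = atan2(p_y, p_x) ≈ 54.90°.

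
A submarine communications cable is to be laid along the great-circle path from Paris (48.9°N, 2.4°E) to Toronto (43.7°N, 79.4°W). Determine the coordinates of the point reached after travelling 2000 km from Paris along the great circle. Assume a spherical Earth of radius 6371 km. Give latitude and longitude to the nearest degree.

Write both endpoints as unit vectors p₁, p₂ with components (cos φ cos λ, cos φ sin λ, sin φ).
The central angle between the endpoints is δ = arccos(p₁·p₂) ≈ 0.942 rad (54.0°). The total great-circle distance is δ·R ≈ 0.942 × 6371 ≈ 6000 km, so the target fraction is f = 2000/6000 ≈ 0.333.
Interpolate at f ≈ 0.333 with slerp weights a = sin((1−f)δ)/sin δ ≈ 0.726, b = sin(fδ)/sin δ ≈ 0.382.
p = a·p₁ + b·p₂ ≈ (0.528, -0.251, 0.811); φ = arcsin(p_z) ≈ 54.22°, λ = atan2(p_y, p_x) ≈ -25.46°.

≈ (54°N, 25°W)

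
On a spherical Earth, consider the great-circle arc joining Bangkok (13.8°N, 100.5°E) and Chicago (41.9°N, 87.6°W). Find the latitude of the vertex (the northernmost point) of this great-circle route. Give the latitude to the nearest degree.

The great circle lies in the plane with unit normal n̂ = (p₁ × p₂)/|p₁ × p₂|.
Here n̂_z ≈ +0.123; the vertex latitude is φ_max = arccos|n̂_z| ≈ 83.0°.
Check via Clairaut: cos φ_max = |cos φ₁| · sin C = cos(13.8°)·sin(7.3°) ≈ 0.123, again giving ≈ 83.0°.

≈ 83°N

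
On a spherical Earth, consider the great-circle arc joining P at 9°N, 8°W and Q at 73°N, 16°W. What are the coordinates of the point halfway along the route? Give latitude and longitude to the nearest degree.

Convert each endpoint to a unit vector on the sphere (x = cos φ cos λ, y = cos φ sin λ, z = sin φ).
The central angle between the endpoints is δ = arccos(p₁·p₂) ≈ 1.120 rad (64.2°).
Interpolate at f = 1/2 with slerp weights a = sin((1−f)δ)/sin δ ≈ 0.590, b = sin(fδ)/sin δ ≈ 0.590.
p = a·p₁ + b·p₂ ≈ (0.743, -0.129, 0.657); φ = arcsin(p_z) ≈ 41.05°, λ = atan2(p_y, p_x) ≈ -9.82°.

≈ 41°N, 10°W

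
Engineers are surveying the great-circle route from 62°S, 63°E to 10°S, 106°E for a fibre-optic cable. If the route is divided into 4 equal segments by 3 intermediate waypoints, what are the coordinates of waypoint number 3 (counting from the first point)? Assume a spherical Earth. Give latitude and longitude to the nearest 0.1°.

Convert each endpoint to a unit vector on the sphere (x = cos φ cos λ, y = cos φ sin λ, z = sin φ).
The central angle between the endpoints is δ = arccos(p₁·p₂) ≈ 1.057 rad (60.6°).
Interpolate at f = 3/4 with slerp weights a = sin((1−f)δ)/sin δ ≈ 0.300, b = sin(fδ)/sin δ ≈ 0.818.
p = a·p₁ + b·p₂ ≈ (-0.158, 0.900, -0.407); φ = arcsin(p_z) ≈ -24.01°, λ = atan2(p_y, p_x) ≈ 99.97°.

≈ 24.0°S, 100.0°E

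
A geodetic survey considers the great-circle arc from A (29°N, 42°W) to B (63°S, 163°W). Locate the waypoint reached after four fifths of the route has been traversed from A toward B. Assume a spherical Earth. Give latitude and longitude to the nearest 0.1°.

≈ (58.0°S, 109.7°W)

Write both endpoints as unit vectors p₁, p₂ with components (cos φ cos λ, cos φ sin λ, sin φ).
The central angle between the endpoints is δ = arccos(p₁·p₂) ≈ 2.261 rad (129.5°).
Interpolate at f = 4/5 with slerp weights a = sin((1−f)δ)/sin δ ≈ 0.566, b = sin(fδ)/sin δ ≈ 1.260.
p = a·p₁ + b·p₂ ≈ (-0.179, -0.499, -0.848); φ = arcsin(p_z) ≈ -58.00°, λ = atan2(p_y, p_x) ≈ -109.73°.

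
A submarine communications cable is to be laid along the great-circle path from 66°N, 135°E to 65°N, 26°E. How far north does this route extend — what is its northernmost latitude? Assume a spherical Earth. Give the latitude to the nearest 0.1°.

The great circle lies in the plane with unit normal n̂ = (p₁ × p₂)/|p₁ × p₂|.
Here n̂_z ≈ -0.256; the vertex latitude is φ_max = arccos|n̂_z| ≈ 75.2°.

≈ 75.2°N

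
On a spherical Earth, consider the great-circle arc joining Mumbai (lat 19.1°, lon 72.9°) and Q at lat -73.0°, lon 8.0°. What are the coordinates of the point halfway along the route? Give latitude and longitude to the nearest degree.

≈ lat -30°, lon 59°

From cos δ = sin φ₁ sin φ₂ + cos φ₁ cos φ₂ cos Δλ, the central angle is δ ≈ 1.768 rad (101.3°).
Interpolate at f = 1/2 with slerp weights a = sin((1−f)δ)/sin δ ≈ 0.788, b = sin(fδ)/sin δ ≈ 0.788.
p = a·p₁ + b·p₂ ≈ (0.447, 0.744, -0.496); φ = arcsin(p_z) ≈ -29.74°, λ = atan2(p_y, p_x) ≈ 58.99°.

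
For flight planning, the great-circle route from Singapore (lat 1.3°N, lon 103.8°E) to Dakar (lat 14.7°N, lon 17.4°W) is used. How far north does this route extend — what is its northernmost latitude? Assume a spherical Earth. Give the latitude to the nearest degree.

The great circle lies in the plane with unit normal n̂ = (p₁ × p₂)/|p₁ × p₂|.
Here n̂_z ≈ -0.952; the vertex latitude is φ_max = arccos|n̂_z| ≈ 17.8°.

≈ 18°N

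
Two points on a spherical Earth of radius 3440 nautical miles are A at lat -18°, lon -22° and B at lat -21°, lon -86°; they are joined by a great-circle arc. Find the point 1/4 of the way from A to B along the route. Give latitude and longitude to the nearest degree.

From cos δ = sin φ₁ sin φ₂ + cos φ₁ cos φ₂ cos Δλ, the central angle is δ ≈ 1.047 rad (60.0°).
Interpolate at f = 1/4 with slerp weights a = sin((1−f)δ)/sin δ ≈ 0.817, b = sin(fδ)/sin δ ≈ 0.299.
p = a·p₁ + b·p₂ ≈ (0.739, -0.569, -0.359); φ = arcsin(p_z) ≈ -21.06°, λ = atan2(p_y, p_x) ≈ -37.59°.

≈ lat -21°, lon -38°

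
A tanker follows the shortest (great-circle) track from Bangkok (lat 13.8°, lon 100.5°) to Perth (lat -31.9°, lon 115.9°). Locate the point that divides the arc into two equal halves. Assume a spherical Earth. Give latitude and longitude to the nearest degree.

Write both endpoints as unit vectors p₁, p₂ with components (cos φ cos λ, cos φ sin λ, sin φ).
The central angle between the endpoints is δ = arccos(p₁·p₂) ≈ 0.838 rad (48.0°).
Interpolate at f = 1/2 with slerp weights a = sin((1−f)δ)/sin δ ≈ 0.547, b = sin(fδ)/sin δ ≈ 0.547.
p = a·p₁ + b·p₂ ≈ (-0.300, 0.941, -0.159); φ = arcsin(p_z) ≈ -9.13°, λ = atan2(p_y, p_x) ≈ 107.68°.

≈ lat -9°, lon 108°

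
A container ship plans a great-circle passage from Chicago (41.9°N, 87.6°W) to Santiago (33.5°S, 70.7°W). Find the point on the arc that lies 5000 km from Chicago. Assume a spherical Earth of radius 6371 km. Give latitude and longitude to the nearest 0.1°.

≈ 2.1°S, 77.5°W

The haversine formula gives a central angle δ ≈ 1.344 rad (77.0°) between the endpoints. The total great-circle distance is δ·R ≈ 1.344 × 6371 ≈ 8560 km, so the target fraction is f = 5000/8560 ≈ 0.584.
Interpolate at f ≈ 0.584 with slerp weights a = sin((1−f)δ)/sin δ ≈ 0.544, b = sin(fδ)/sin δ ≈ 0.725.
p = a·p₁ + b·p₂ ≈ (0.217, -0.976, -0.037); φ = arcsin(p_z) ≈ -2.12°, λ = atan2(p_y, p_x) ≈ -77.47°.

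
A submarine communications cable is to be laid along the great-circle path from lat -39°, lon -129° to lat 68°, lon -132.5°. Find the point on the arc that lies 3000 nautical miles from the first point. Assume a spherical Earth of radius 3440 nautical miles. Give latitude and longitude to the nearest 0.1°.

≈ lat 11.0°, lon -130.1°

Write both endpoints as unit vectors p₁, p₂ with components (cos φ cos λ, cos φ sin λ, sin φ).
The central angle between the endpoints is δ = arccos(p₁·p₂) ≈ 1.868 rad (107.0°). The total great-circle distance is δ·R ≈ 1.868 × 3440 ≈ 6426 nmi, so the target fraction is f = 3000/6426 ≈ 0.467.
Interpolate at f ≈ 0.467 with slerp weights a = sin((1−f)δ)/sin δ ≈ 0.878, b = sin(fδ)/sin δ ≈ 0.801.
p = a·p₁ + b·p₂ ≈ (-0.632, -0.751, 0.190); φ = arcsin(p_z) ≈ 10.96°, λ = atan2(p_y, p_x) ≈ -130.07°.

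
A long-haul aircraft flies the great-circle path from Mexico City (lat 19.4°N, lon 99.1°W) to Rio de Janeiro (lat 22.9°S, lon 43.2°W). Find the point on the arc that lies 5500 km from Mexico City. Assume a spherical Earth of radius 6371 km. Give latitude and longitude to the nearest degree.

From cos δ = sin φ₁ sin φ₂ + cos φ₁ cos φ₂ cos Δλ, the central angle is δ ≈ 1.205 rad (69.0°). The total great-circle distance is δ·R ≈ 1.205 × 6371 ≈ 7676 km, so the target fraction is f = 5500/7676 ≈ 0.717.
Interpolate at f ≈ 0.717 with slerp weights a = sin((1−f)δ)/sin δ ≈ 0.359, b = sin(fδ)/sin δ ≈ 0.814.
p = a·p₁ + b·p₂ ≈ (0.493, -0.847, -0.198); φ = arcsin(p_z) ≈ -11.39°, λ = atan2(p_y, p_x) ≈ -59.80°.

≈ lat 11°S, lon 60°W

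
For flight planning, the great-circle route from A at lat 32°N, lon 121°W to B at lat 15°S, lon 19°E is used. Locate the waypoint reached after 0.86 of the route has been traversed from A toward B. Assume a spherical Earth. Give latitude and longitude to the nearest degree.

From cos δ = sin φ₁ sin φ₂ + cos φ₁ cos φ₂ cos Δλ, the central angle is δ ≈ 2.441 rad (139.9°).
Interpolate at f = 0.86 with slerp weights a = sin((1−f)δ)/sin δ ≈ 0.520, b = sin(fδ)/sin δ ≈ 1.340.
p = a·p₁ + b·p₂ ≈ (0.997, 0.043, -0.071); φ = arcsin(p_z) ≈ -4.08°, λ = atan2(p_y, p_x) ≈ 2.49°.

≈ lat 4°S, lon 2°E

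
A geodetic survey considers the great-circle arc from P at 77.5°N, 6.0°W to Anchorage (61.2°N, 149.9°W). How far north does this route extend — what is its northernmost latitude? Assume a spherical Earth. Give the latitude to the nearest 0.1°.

The great circle lies in the plane with unit normal n̂ = (p₁ × p₂)/|p₁ × p₂|.
Here n̂_z ≈ -0.097; the vertex latitude is φ_max = arccos|n̂_z| ≈ 84.5°.
Check via Clairaut: cos φ_max = |cos φ₁| · sin C = cos(77.5°)·sin(26.5°) ≈ 0.097, again giving ≈ 84.5°.

≈ 84.5°N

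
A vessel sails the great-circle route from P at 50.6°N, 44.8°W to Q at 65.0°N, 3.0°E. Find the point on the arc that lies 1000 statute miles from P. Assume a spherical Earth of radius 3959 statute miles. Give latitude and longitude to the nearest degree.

≈ 60°N, 25°W

Convert each endpoint to a unit vector on the sphere (x = cos φ cos λ, y = cos φ sin λ, z = sin φ).
The central angle between the endpoints is δ = arccos(p₁·p₂) ≈ 0.494 rad (28.3°). The total great-circle distance is δ·R ≈ 0.494 × 3959 ≈ 1955 mi, so the target fraction is f = 1000/1955 ≈ 0.511.
Interpolate at f ≈ 0.511 with slerp weights a = sin((1−f)δ)/sin δ ≈ 0.504, b = sin(fδ)/sin δ ≈ 0.527.
p = a·p₁ + b·p₂ ≈ (0.450, -0.214, 0.867); φ = arcsin(p_z) ≈ 60.15°, λ = atan2(p_y, p_x) ≈ -25.43°.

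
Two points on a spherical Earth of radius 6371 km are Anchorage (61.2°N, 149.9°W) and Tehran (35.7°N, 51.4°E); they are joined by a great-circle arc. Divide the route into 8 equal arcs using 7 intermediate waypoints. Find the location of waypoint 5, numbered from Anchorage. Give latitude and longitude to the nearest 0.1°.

Convert each endpoint to a unit vector on the sphere (x = cos φ cos λ, y = cos φ sin λ, z = sin φ).
The central angle between the endpoints is δ = arccos(p₁·p₂) ≈ 1.423 rad (81.6°).
Interpolate at f = 5/8 with slerp weights a = sin((1−f)δ)/sin δ ≈ 0.514, b = sin(fδ)/sin δ ≈ 0.785.
p = a·p₁ + b·p₂ ≈ (0.184, 0.374, 0.909); φ = arcsin(p_z) ≈ 65.37°, λ = atan2(p_y, p_x) ≈ 63.87°.

≈ (65.4°N, 63.9°E)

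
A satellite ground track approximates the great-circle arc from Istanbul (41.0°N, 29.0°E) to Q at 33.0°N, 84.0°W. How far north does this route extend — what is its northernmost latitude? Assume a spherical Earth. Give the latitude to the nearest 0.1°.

The great circle lies in the plane with unit normal n̂ = (p₁ × p₂)/|p₁ × p₂|.
Here n̂_z ≈ -0.586; the vertex latitude is φ_max = arccos|n̂_z| ≈ 54.1°.
Check via Clairaut: cos φ_max = |cos φ₁| · sin C = cos(41.0°)·sin(51.0°) ≈ 0.586, again giving ≈ 54.1°.

≈ 54.1°N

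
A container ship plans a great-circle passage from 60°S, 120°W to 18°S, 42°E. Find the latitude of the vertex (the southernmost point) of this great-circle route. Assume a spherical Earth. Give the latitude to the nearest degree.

≈ 81°S

The great circle lies in the plane with unit normal n̂ = (p₁ × p₂)/|p₁ × p₂|.
Here n̂_z ≈ +0.150; the vertex latitude is φ_max = arccos|n̂_z| ≈ 81.4°.
Check via Clairaut: cos φ_max = |cos φ₁| · sin C = cos(60.0°)·sin(162.6°) ≈ 0.150, again giving ≈ 81.4°.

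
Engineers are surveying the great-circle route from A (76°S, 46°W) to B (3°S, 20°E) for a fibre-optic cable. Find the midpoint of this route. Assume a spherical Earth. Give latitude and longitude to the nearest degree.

≈ (42°S, 9°E)

The haversine formula gives a central angle δ ≈ 1.421 rad (81.4°) between the endpoints.
Interpolate at f = 1/2 with slerp weights a = sin((1−f)δ)/sin δ ≈ 0.660, b = sin(fδ)/sin δ ≈ 0.660.
p = a·p₁ + b·p₂ ≈ (0.730, 0.111, -0.675); φ = arcsin(p_z) ≈ -42.42°, λ = atan2(p_y, p_x) ≈ 8.61°.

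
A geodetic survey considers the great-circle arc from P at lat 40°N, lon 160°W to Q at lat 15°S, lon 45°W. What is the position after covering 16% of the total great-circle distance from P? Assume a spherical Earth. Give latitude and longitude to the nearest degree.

≈ lat 39°N, lon 135°W

Write both endpoints as unit vectors p₁, p₂ with components (cos φ cos λ, cos φ sin λ, sin φ).
The central angle between the endpoints is δ = arccos(p₁·p₂) ≈ 2.070 rad (118.6°).
Interpolate at f = 0.16 with slerp weights a = sin((1−f)δ)/sin δ ≈ 1.123, b = sin(fδ)/sin δ ≈ 0.371.
p = a·p₁ + b·p₂ ≈ (-0.555, -0.547, 0.626); φ = arcsin(p_z) ≈ 38.76°, λ = atan2(p_y, p_x) ≈ -135.42°.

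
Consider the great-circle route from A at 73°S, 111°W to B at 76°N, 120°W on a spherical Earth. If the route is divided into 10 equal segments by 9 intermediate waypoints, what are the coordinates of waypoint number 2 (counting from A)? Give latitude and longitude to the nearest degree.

≈ 43°S, 114°W

From cos δ = sin φ₁ sin φ₂ + cos φ₁ cos φ₂ cos Δλ, the central angle is δ ≈ 2.602 rad (149.1°).
Interpolate at f = 2/10 with slerp weights a = sin((1−f)δ)/sin δ ≈ 1.698, b = sin(fδ)/sin δ ≈ 0.968.
p = a·p₁ + b·p₂ ≈ (-0.295, -0.666, -0.685); φ = arcsin(p_z) ≈ -43.21°, λ = atan2(p_y, p_x) ≈ -113.88°.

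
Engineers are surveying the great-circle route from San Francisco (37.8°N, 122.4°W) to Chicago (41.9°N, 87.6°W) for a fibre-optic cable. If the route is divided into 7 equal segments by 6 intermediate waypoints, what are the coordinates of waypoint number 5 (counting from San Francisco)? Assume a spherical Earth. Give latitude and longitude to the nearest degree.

From cos δ = sin φ₁ sin φ₂ + cos φ₁ cos φ₂ cos Δλ, the central angle is δ ≈ 0.468 rad (26.8°).
Interpolate at f = 5/7 with slerp weights a = sin((1−f)δ)/sin δ ≈ 0.296, b = sin(fδ)/sin δ ≈ 0.727.
p = a·p₁ + b·p₂ ≈ (-0.102, -0.738, 0.667); φ = arcsin(p_z) ≈ 41.83°, λ = atan2(p_y, p_x) ≈ -97.90°.

≈ (42°N, 98°W)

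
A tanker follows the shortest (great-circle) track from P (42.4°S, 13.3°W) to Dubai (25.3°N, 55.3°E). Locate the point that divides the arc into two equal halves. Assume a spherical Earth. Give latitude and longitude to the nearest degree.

≈ (10°S, 25°E)

Write both endpoints as unit vectors p₁, p₂ with components (cos φ cos λ, cos φ sin λ, sin φ).
The central angle between the endpoints is δ = arccos(p₁·p₂) ≈ 1.615 rad (92.6°).
Interpolate at f = 1/2 with slerp weights a = sin((1−f)δ)/sin δ ≈ 0.723, b = sin(fδ)/sin δ ≈ 0.723.
p = a·p₁ + b·p₂ ≈ (0.892, 0.415, -0.179); φ = arcsin(p_z) ≈ -10.29°, λ = atan2(p_y, p_x) ≈ 24.93°.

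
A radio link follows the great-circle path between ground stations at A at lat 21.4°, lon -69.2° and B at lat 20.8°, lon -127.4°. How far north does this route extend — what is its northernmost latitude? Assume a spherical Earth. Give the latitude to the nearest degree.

The great circle lies in the plane with unit normal n̂ = (p₁ × p₂)/|p₁ × p₂|.
Here n̂_z ≈ -0.915; the vertex latitude is φ_max = arccos|n̂_z| ≈ 23.8°.
Check via Clairaut: cos φ_max = |cos φ₁| · sin C = cos(21.4°)·sin(79.2°) ≈ 0.915, again giving ≈ 23.8°.

≈ 24°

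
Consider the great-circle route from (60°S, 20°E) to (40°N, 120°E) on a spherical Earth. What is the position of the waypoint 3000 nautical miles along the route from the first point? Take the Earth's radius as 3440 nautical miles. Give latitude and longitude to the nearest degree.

≈ (27°S, 76°E)

Write both endpoints as unit vectors p₁, p₂ with components (cos φ cos λ, cos φ sin λ, sin φ).
The central angle between the endpoints is δ = arccos(p₁·p₂) ≈ 2.244 rad (128.5°). The total great-circle distance is δ·R ≈ 2.244 × 3440 ≈ 7718 nmi, so the target fraction is f = 3000/7718 ≈ 0.389.
Interpolate at f ≈ 0.389 with slerp weights a = sin((1−f)δ)/sin δ ≈ 1.253, b = sin(fδ)/sin δ ≈ 0.979.
p = a·p₁ + b·p₂ ≈ (0.214, 0.864, -0.456); φ = arcsin(p_z) ≈ -27.14°, λ = atan2(p_y, p_x) ≈ 76.09°.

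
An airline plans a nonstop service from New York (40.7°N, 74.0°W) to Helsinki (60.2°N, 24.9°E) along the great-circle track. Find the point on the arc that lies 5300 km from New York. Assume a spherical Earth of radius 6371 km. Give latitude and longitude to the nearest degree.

≈ (64°N, 1°E)

The haversine formula gives a central angle δ ≈ 1.038 rad (59.5°) between the endpoints. The total great-circle distance is δ·R ≈ 1.038 × 6371 ≈ 6616 km, so the target fraction is f = 5300/6616 ≈ 0.801.
Interpolate at f ≈ 0.801 with slerp weights a = sin((1−f)δ)/sin δ ≈ 0.238, b = sin(fδ)/sin δ ≈ 0.858.
p = a·p₁ + b·p₂ ≈ (0.436, 0.006, 0.900); φ = arcsin(p_z) ≈ 64.12°, λ = atan2(p_y, p_x) ≈ 0.80°.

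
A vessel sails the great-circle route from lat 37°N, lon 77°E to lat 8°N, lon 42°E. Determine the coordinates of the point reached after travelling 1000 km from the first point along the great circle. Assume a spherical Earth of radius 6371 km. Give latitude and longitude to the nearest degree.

≈ lat 32°N, lon 68°E

Write both endpoints as unit vectors p₁, p₂ with components (cos φ cos λ, cos φ sin λ, sin φ).
The central angle between the endpoints is δ = arccos(p₁·p₂) ≈ 0.750 rad (43.0°). The total great-circle distance is δ·R ≈ 0.750 × 6371 ≈ 4779 km, so the target fraction is f = 1000/4779 ≈ 0.209.
Interpolate at f ≈ 0.209 with slerp weights a = sin((1−f)δ)/sin δ ≈ 0.820, b = sin(fδ)/sin δ ≈ 0.229.
p = a·p₁ + b·p₂ ≈ (0.316, 0.790, 0.525); φ = arcsin(p_z) ≈ 31.69°, λ = atan2(p_y, p_x) ≈ 68.20°.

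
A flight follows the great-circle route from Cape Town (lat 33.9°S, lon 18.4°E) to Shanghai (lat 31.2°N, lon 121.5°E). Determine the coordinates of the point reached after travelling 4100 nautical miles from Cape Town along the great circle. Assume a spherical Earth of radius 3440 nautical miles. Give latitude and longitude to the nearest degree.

≈ lat 4°N, lon 79°E

The haversine formula gives a central angle δ ≈ 2.037 rad (116.7°) between the endpoints. The total great-circle distance is δ·R ≈ 2.037 × 3440 ≈ 7009 nmi, so the target fraction is f = 4100/7009 ≈ 0.585.
Interpolate at f ≈ 0.585 with slerp weights a = sin((1−f)δ)/sin δ ≈ 0.838, b = sin(fδ)/sin δ ≈ 1.040.
p = a·p₁ + b·p₂ ≈ (0.195, 0.978, 0.072); φ = arcsin(p_z) ≈ 4.10°, λ = atan2(p_y, p_x) ≈ 78.73°.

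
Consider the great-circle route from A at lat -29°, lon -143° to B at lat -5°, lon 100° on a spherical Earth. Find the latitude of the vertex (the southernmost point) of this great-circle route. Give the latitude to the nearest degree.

≈ -34°

The great circle lies in the plane with unit normal n̂ = (p₁ × p₂)/|p₁ × p₂|.
Here n̂_z ≈ -0.830; the vertex latitude is φ_max = arccos|n̂_z| ≈ 33.9°.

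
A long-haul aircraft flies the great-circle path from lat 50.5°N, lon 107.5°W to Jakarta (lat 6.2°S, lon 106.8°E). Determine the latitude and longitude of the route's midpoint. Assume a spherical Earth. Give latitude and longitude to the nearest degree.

≈ lat 48°N, lon 144°E

From cos δ = sin φ₁ sin φ₂ + cos φ₁ cos φ₂ cos Δλ, the central angle is δ ≈ 2.221 rad (127.3°).
Interpolate at f = 1/2 with slerp weights a = sin((1−f)δ)/sin δ ≈ 1.126, b = sin(fδ)/sin δ ≈ 1.126.
p = a·p₁ + b·p₂ ≈ (-0.539, 0.389, 0.747); φ = arcsin(p_z) ≈ 48.36°, λ = atan2(p_y, p_x) ≈ 144.21°.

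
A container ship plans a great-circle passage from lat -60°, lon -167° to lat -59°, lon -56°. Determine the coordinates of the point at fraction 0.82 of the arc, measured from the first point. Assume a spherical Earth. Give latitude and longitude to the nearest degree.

From cos δ = sin φ₁ sin φ₂ + cos φ₁ cos φ₂ cos Δλ, the central angle is δ ≈ 0.863 rad (49.5°).
Interpolate at f = 0.82 with slerp weights a = sin((1−f)δ)/sin δ ≈ 0.204, b = sin(fδ)/sin δ ≈ 0.856.
p = a·p₁ + b·p₂ ≈ (0.147, -0.388, -0.910); φ = arcsin(p_z) ≈ -65.47°, λ = atan2(p_y, p_x) ≈ -69.23°.

≈ lat -65°, lon -69°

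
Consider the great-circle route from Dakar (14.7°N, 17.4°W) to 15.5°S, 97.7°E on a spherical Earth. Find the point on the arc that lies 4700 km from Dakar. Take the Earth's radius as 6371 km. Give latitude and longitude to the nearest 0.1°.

Convert each endpoint to a unit vector on the sphere (x = cos φ cos λ, y = cos φ sin λ, z = sin φ).
The central angle between the endpoints is δ = arccos(p₁·p₂) ≈ 2.052 rad (117.6°). The total great-circle distance is δ·R ≈ 2.052 × 6371 ≈ 13076 km, so the target fraction is f = 4700/13076 ≈ 0.359.
Interpolate at f ≈ 0.359 with slerp weights a = sin((1−f)δ)/sin δ ≈ 1.092, b = sin(fδ)/sin δ ≈ 0.759.
p = a·p₁ + b·p₂ ≈ (0.910, 0.409, 0.074); φ = arcsin(p_z) ≈ 4.25°, λ = atan2(p_y, p_x) ≈ 24.21°.

≈ 4.3°N, 24.2°E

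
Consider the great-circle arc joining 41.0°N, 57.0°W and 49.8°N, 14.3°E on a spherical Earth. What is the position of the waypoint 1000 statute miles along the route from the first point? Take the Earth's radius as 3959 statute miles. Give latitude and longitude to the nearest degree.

Write both endpoints as unit vectors p₁, p₂ with components (cos φ cos λ, cos φ sin λ, sin φ).
The central angle between the endpoints is δ = arccos(p₁·p₂) ≈ 0.854 rad (48.9°). The total great-circle distance is δ·R ≈ 0.854 × 3959 ≈ 3379 mi, so the target fraction is f = 1000/3379 ≈ 0.296.
Interpolate at f ≈ 0.296 with slerp weights a = sin((1−f)δ)/sin δ ≈ 0.750, b = sin(fδ)/sin δ ≈ 0.332.
p = a·p₁ + b·p₂ ≈ (0.516, -0.422, 0.746); φ = arcsin(p_z) ≈ 48.20°, λ = atan2(p_y, p_x) ≈ -39.29°.

≈ 48°N, 39°W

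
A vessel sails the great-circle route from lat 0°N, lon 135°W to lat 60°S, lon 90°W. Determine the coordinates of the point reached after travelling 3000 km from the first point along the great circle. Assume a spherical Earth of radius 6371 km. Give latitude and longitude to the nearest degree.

≈ lat 25°S, lon 124°W

Convert each endpoint to a unit vector on the sphere (x = cos φ cos λ, y = cos φ sin λ, z = sin φ).
The central angle between the endpoints is δ = arccos(p₁·p₂) ≈ 1.209 rad (69.3°). The total great-circle distance is δ·R ≈ 1.209 × 6371 ≈ 7705 km, so the target fraction is f = 3000/7705 ≈ 0.389.
Interpolate at f ≈ 0.389 with slerp weights a = sin((1−f)δ)/sin δ ≈ 0.720, b = sin(fδ)/sin δ ≈ 0.485.
p = a·p₁ + b·p₂ ≈ (-0.509, -0.751, -0.420); φ = arcsin(p_z) ≈ -24.84°, λ = atan2(p_y, p_x) ≈ -124.11°.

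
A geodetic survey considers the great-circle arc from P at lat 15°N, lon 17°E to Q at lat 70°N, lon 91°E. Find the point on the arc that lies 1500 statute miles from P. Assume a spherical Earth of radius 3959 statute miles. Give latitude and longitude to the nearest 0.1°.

From cos δ = sin φ₁ sin φ₂ + cos φ₁ cos φ₂ cos Δλ, the central angle is δ ≈ 1.230 rad (70.5°). The total great-circle distance is δ·R ≈ 1.230 × 3959 ≈ 4869 mi, so the target fraction is f = 1500/4869 ≈ 0.308.
Interpolate at f ≈ 0.308 with slerp weights a = sin((1−f)δ)/sin δ ≈ 0.798, b = sin(fδ)/sin δ ≈ 0.392.
p = a·p₁ + b·p₂ ≈ (0.735, 0.360, 0.575); φ = arcsin(p_z) ≈ 35.12°, λ = atan2(p_y, p_x) ≈ 26.08°.

≈ lat 35.1°N, lon 26.1°E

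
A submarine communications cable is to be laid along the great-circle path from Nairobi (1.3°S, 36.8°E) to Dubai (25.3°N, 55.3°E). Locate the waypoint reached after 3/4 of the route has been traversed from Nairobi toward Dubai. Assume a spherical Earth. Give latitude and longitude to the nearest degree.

≈ 19°N, 50°E

Write both endpoints as unit vectors p₁, p₂ with components (cos φ cos λ, cos φ sin λ, sin φ).
The central angle between the endpoints is δ = arccos(p₁·p₂) ≈ 0.560 rad (32.1°).
Interpolate at f = 3/4 with slerp weights a = sin((1−f)δ)/sin δ ≈ 0.263, b = sin(fδ)/sin δ ≈ 0.768.
p = a·p₁ + b·p₂ ≈ (0.605, 0.728, 0.322); φ = arcsin(p_z) ≈ 18.79°, λ = atan2(p_y, p_x) ≈ 50.25°.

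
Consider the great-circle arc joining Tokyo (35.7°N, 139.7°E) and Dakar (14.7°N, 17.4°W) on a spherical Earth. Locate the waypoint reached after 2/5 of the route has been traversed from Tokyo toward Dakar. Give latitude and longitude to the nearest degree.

≈ 68°N, 69°E

From cos δ = sin φ₁ sin φ₂ + cos φ₁ cos φ₂ cos Δλ, the central angle is δ ≈ 2.184 rad (125.1°).
Interpolate at f = 2/5 with slerp weights a = sin((1−f)δ)/sin δ ≈ 1.182, b = sin(fδ)/sin δ ≈ 0.937.
p = a·p₁ + b·p₂ ≈ (0.133, 0.349, 0.927); φ = arcsin(p_z) ≈ 68.03°, λ = atan2(p_y, p_x) ≈ 69.10°.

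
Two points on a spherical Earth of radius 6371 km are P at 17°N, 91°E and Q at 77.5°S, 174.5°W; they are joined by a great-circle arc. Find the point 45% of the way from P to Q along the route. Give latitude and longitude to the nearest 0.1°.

≈ 30.2°S, 102.3°E

Convert each endpoint to a unit vector on the sphere (x = cos φ cos λ, y = cos φ sin λ, z = sin φ).
The central angle between the endpoints is δ = arccos(p₁·p₂) ≈ 1.877 rad (107.6°).
Interpolate at f = 0.45 with slerp weights a = sin((1−f)δ)/sin δ ≈ 0.901, b = sin(fδ)/sin δ ≈ 0.784.
p = a·p₁ + b·p₂ ≈ (-0.184, 0.845, -0.502); φ = arcsin(p_z) ≈ -30.16°, λ = atan2(p_y, p_x) ≈ 102.29°.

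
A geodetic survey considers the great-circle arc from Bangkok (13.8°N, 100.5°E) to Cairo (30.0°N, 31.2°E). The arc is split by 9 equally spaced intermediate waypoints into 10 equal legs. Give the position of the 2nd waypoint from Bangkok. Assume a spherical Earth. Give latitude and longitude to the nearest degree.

≈ 19°N, 88°E

From cos δ = sin φ₁ sin φ₂ + cos φ₁ cos φ₂ cos Δλ, the central angle is δ ≈ 1.141 rad (65.4°).
Interpolate at f = 2/10 with slerp weights a = sin((1−f)δ)/sin δ ≈ 0.870, b = sin(fδ)/sin δ ≈ 0.249.
p = a·p₁ + b·p₂ ≈ (0.030, 0.943, 0.332); φ = arcsin(p_z) ≈ 19.39°, λ = atan2(p_y, p_x) ≈ 88.16°.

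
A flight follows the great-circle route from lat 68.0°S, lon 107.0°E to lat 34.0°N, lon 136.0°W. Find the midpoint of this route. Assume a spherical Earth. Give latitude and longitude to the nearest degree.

From cos δ = sin φ₁ sin φ₂ + cos φ₁ cos φ₂ cos Δλ, the central angle is δ ≈ 2.291 rad (131.3°).
Interpolate at f = 1/2 with slerp weights a = sin((1−f)δ)/sin δ ≈ 1.212, b = sin(fδ)/sin δ ≈ 1.212.
p = a·p₁ + b·p₂ ≈ (-0.855, -0.264, -0.446); φ = arcsin(p_z) ≈ -26.48°, λ = atan2(p_y, p_x) ≈ -162.86°.

≈ lat 26°S, lon 163°W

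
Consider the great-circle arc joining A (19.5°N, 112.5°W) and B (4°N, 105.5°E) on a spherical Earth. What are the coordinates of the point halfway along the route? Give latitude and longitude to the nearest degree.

≈ (32°N, 172°E)

From cos δ = sin φ₁ sin φ₂ + cos φ₁ cos φ₂ cos Δλ, the central angle is δ ≈ 2.371 rad (135.9°).
Interpolate at f = 1/2 with slerp weights a = sin((1−f)δ)/sin δ ≈ 1.331, b = sin(fδ)/sin δ ≈ 1.331.
p = a·p₁ + b·p₂ ≈ (-0.835, 0.120, 0.537); φ = arcsin(p_z) ≈ 32.49°, λ = atan2(p_y, p_x) ≈ 171.80°.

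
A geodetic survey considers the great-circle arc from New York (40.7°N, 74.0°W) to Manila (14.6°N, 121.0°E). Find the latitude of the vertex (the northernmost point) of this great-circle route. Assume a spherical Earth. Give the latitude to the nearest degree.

≈ 77°N

The great circle lies in the plane with unit normal n̂ = (p₁ × p₂)/|p₁ × p₂|.
Here n̂_z ≈ -0.226; the vertex latitude is φ_max = arccos|n̂_z| ≈ 76.9°.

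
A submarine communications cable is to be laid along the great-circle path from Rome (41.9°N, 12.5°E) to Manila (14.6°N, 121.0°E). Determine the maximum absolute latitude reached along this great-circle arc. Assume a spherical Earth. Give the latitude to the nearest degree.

≈ 47°N

The great circle lies in the plane with unit normal n̂ = (p₁ × p₂)/|p₁ × p₂|.
Here n̂_z ≈ +0.684; the vertex latitude is φ_max = arccos|n̂_z| ≈ 46.8°.
Check via Clairaut: cos φ_max = |cos φ₁| · sin C = cos(41.9°)·sin(66.8°) ≈ 0.684, again giving ≈ 46.8°.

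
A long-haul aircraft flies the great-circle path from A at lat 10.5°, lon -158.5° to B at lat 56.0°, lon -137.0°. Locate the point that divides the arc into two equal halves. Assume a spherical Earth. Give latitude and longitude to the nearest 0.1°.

≈ lat 33.7°, lon -150.7°

Convert each endpoint to a unit vector on the sphere (x = cos φ cos λ, y = cos φ sin λ, z = sin φ).
The central angle between the endpoints is δ = arccos(p₁·p₂) ≈ 0.846 rad (48.5°).
Interpolate at f = 1/2 with slerp weights a = sin((1−f)δ)/sin δ ≈ 0.548, b = sin(fδ)/sin δ ≈ 0.548.
p = a·p₁ + b·p₂ ≈ (-0.726, -0.407, 0.555); φ = arcsin(p_z) ≈ 33.68°, λ = atan2(p_y, p_x) ≈ -150.74°.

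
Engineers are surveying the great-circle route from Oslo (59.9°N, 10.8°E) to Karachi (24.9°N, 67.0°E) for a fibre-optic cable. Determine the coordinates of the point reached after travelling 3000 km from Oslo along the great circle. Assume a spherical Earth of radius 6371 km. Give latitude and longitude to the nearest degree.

≈ 45°N, 49°E

Convert each endpoint to a unit vector on the sphere (x = cos φ cos λ, y = cos φ sin λ, z = sin φ).
The central angle between the endpoints is δ = arccos(p₁·p₂) ≈ 0.905 rad (51.9°). The total great-circle distance is δ·R ≈ 0.905 × 6371 ≈ 5769 km, so the target fraction is f = 3000/5769 ≈ 0.520.
Interpolate at f ≈ 0.520 with slerp weights a = sin((1−f)δ)/sin δ ≈ 0.535, b = sin(fδ)/sin δ ≈ 0.577.
p = a·p₁ + b·p₂ ≈ (0.468, 0.532, 0.706); φ = arcsin(p_z) ≈ 44.90°, λ = atan2(p_y, p_x) ≈ 48.65°.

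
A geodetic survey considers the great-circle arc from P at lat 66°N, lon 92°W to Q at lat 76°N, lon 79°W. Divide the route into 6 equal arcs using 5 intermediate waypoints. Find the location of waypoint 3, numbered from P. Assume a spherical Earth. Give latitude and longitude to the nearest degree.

≈ lat 71°N, lon 87°W

From cos δ = sin φ₁ sin φ₂ + cos φ₁ cos φ₂ cos Δλ, the central angle is δ ≈ 0.189 rad (10.8°).
Interpolate at f = 3/6 with slerp weights a = sin((1−f)δ)/sin δ ≈ 0.502, b = sin(fδ)/sin δ ≈ 0.502.
p = a·p₁ + b·p₂ ≈ (0.016, -0.323, 0.946); φ = arcsin(p_z) ≈ 71.11°, λ = atan2(p_y, p_x) ≈ -87.16°.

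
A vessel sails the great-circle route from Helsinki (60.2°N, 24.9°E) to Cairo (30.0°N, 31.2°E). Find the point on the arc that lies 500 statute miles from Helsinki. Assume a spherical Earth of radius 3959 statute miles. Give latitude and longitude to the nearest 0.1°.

Convert each endpoint to a unit vector on the sphere (x = cos φ cos λ, y = cos φ sin λ, z = sin φ).
The central angle between the endpoints is δ = arccos(p₁·p₂) ≈ 0.532 rad (30.5°). The total great-circle distance is δ·R ≈ 0.532 × 3959 ≈ 2107 mi, so the target fraction is f = 500/2107 ≈ 0.237.
Interpolate at f ≈ 0.237 with slerp weights a = sin((1−f)δ)/sin δ ≈ 0.778, b = sin(fδ)/sin δ ≈ 0.248.
p = a·p₁ + b·p₂ ≈ (0.535, 0.274, 0.799); φ = arcsin(p_z) ≈ 53.07°, λ = atan2(p_y, p_x) ≈ 27.15°.

≈ 53.1°N, 27.1°E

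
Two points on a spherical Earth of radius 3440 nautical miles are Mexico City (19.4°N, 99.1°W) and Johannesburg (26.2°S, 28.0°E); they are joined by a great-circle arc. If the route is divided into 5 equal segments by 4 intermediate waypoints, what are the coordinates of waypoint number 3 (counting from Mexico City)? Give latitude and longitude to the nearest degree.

≈ 13°S, 26°W

Write both endpoints as unit vectors p₁, p₂ with components (cos φ cos λ, cos φ sin λ, sin φ).
The central angle between the endpoints is δ = arccos(p₁·p₂) ≈ 2.288 rad (131.1°).
Interpolate at f = 3/5 with slerp weights a = sin((1−f)δ)/sin δ ≈ 1.052, b = sin(fδ)/sin δ ≈ 1.301.
p = a·p₁ + b·p₂ ≈ (0.874, -0.431, -0.225); φ = arcsin(p_z) ≈ -13.00°, λ = atan2(p_y, p_x) ≈ -26.28°.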